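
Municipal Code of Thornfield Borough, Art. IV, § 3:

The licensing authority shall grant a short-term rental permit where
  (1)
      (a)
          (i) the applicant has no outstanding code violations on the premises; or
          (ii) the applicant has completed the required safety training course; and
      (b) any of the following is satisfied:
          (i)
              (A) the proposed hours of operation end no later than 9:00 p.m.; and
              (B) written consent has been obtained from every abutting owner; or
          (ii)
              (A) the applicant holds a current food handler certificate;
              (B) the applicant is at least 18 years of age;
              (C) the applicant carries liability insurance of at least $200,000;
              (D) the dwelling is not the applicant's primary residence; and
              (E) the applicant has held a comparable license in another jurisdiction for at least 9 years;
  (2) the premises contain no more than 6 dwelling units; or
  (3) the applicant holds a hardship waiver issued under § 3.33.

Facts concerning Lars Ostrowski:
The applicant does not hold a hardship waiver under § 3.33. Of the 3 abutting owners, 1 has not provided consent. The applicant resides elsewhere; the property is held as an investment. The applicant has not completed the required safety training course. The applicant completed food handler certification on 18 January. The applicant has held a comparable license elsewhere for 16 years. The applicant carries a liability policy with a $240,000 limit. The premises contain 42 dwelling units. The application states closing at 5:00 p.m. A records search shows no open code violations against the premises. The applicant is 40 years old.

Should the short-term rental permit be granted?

(i) no code violations — satisfied.
(ii) safety training — fails.
(a) = T OR F = true.
(A) closes by 9 p.m. — satisfied.
(B) all abutters consent — fails.
(i): T AND F → false.
(A) food handler cert. — satisfied.
(B) age ≥ 18 — met.
(C) insurance ≥ $200,000 — met.
(D) not (primary residence) — satisfied.
(E) prior license ≥ 9 yr — met.
(ii): T AND T AND T AND T AND T → true.
(b) = F OR T = true.
(1): T AND T → true.
(2) ≤ 6 units — fails.
(3) hardship waiver — fails.
Overall = T OR F OR F = true.

Yes — granted.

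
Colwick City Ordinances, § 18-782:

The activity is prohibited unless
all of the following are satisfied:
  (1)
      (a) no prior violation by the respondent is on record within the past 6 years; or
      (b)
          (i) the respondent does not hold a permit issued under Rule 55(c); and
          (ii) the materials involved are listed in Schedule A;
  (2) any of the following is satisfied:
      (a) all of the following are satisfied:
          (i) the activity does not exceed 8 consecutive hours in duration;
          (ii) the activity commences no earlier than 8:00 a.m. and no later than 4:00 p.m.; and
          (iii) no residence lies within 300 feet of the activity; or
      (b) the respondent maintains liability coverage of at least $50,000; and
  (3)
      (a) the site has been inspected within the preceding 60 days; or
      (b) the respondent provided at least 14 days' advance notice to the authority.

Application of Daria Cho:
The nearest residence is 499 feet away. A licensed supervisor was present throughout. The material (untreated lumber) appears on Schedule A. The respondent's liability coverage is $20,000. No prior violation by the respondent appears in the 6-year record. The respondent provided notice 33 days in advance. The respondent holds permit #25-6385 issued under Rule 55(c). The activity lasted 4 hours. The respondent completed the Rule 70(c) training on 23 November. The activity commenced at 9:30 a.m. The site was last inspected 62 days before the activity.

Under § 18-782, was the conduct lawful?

Yes — lawful.

(a) no prior violation — holds.
(i) not (holds permit) — fails.
(ii) Schedule A material — satisfied.
So (b) is not satisfied (F AND T).
(1): T OR F → true.
(i) ≤ 8 hrs duration — met.
(ii) start within hours — satisfied.
(iii) no residence in 300 ft — holds.
So (a) is satisfied (T AND T AND T).
(b) coverage ≥ $50,000 — not satisfied.
So (2) is satisfied (T OR F).
(a) site inspected — fails.
(b) ≥14 days' notice — holds.
(3) = F OR T = true.
Overall: T AND T AND T → true.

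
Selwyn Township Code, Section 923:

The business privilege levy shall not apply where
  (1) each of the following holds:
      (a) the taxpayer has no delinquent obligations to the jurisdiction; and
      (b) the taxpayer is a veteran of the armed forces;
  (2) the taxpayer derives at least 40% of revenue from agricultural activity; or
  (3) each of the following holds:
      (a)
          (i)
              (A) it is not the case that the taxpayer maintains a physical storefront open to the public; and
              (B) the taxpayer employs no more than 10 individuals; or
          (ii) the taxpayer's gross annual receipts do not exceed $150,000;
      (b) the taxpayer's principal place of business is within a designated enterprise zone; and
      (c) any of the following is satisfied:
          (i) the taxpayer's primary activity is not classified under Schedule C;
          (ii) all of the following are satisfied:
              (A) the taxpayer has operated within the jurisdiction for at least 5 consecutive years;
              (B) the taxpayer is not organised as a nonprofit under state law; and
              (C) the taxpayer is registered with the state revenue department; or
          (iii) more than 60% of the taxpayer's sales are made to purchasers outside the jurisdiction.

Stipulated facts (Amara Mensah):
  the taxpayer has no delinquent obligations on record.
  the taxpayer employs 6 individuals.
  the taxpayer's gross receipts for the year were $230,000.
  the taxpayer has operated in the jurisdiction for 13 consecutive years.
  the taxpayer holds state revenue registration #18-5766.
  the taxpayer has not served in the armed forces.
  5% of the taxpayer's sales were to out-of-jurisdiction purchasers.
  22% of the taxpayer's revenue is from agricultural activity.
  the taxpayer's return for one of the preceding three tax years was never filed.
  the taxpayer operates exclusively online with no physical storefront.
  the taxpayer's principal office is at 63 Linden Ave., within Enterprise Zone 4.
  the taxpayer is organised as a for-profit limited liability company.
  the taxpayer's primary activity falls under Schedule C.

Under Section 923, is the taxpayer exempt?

(a) no delinquency — holds.
(b) veteran — not satisfied.
So (1) is not satisfied (T AND F).
(2) ≥40% agricultural — not satisfied.
(A) not (has storefront) — satisfied.
(B) ≤ 10 employees — satisfied.
(i) = T AND T = true.
(ii) receipts ≤ $150,000 — fails.
(a) = T OR F = true.
(b) in enterprise zone — satisfied.
(i) not (Schedule C activity) — not met.
(A) ≥ 5 yrs in jurisdiction — met.
(B) not (nonprofit) — satisfied.
(C) state-registered — met.
So (ii) is satisfied (T AND T AND T).
(iii) >60% out-of-jur. sales — not satisfied.
So (c) is satisfied (F OR T OR F).
(3) = T AND T AND T = true.
Overall = F OR F OR T = true.

Yes — exempt.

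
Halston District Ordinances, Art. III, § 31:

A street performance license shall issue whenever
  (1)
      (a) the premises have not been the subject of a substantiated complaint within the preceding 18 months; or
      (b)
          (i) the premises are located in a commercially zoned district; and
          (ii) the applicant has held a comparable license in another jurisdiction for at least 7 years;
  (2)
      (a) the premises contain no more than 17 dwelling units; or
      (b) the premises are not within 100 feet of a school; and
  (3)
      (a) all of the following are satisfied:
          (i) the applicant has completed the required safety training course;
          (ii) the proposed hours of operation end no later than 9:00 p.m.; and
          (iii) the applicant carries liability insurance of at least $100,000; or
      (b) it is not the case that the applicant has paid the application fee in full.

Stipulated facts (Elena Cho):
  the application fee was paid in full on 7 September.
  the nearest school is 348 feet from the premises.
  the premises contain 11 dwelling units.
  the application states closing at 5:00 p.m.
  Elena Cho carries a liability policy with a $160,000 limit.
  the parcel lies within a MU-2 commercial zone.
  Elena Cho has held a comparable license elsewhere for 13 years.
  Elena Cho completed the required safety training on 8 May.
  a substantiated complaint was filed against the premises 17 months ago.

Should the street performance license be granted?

Yes — granted.

(a) no complaint in 18 mo. — not met.
(i) commercially zoned — satisfied.
(ii) prior license ≥ 7 yr — holds.
(b) = T AND T = true.
(1): F OR T → true.
(a) ≤ 17 units — holds.
(b) ≥100 ft from school — satisfied.
(2) = T OR T = true.
(i) safety training — satisfied.
(ii) closes by 9 p.m. — met.
(iii) insurance ≥ $100,000 — satisfied.
(a) = T AND T AND T = true.
(b) not (fee paid) — not satisfied.
(3): T OR F → true.
Overall = T AND T AND T = true.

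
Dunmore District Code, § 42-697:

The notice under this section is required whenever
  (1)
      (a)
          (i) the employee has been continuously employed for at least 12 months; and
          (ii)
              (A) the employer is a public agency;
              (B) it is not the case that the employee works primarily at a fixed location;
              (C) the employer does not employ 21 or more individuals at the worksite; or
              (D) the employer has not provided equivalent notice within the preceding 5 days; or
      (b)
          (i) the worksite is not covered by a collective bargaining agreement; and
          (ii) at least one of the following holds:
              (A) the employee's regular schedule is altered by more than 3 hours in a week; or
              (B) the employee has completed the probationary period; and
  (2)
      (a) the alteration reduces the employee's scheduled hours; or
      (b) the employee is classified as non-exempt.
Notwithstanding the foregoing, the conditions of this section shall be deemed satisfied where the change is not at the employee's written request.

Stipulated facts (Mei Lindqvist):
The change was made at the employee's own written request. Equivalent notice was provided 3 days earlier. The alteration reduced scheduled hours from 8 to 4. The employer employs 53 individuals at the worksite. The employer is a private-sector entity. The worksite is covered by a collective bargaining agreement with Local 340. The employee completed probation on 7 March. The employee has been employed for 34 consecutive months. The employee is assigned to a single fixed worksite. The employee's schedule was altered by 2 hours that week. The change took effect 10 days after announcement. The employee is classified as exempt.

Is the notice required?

(i) tenure ≥ 12 mo. — met.
(A) public agency — fails.
(B) not (fixed location) — fails.
(C) not (≥ 21 at site) — not satisfied.
(D) no recent notice — not satisfied.
(ii) = F OR F OR F OR F = false.
So (a) is not satisfied (T AND F).
(i) no CBA — fails.
(A) schedule shift > 3h — not satisfied.
(B) past probation — holds.
(ii): F OR T → true.
So (b) is not satisfied (F AND T).
(1) = F OR F = false.
(a) hours reduced — holds.
(b) non-exempt — not met.
(2) = T OR F = true.
Overall = F AND T = false.
Exception (not employee-requested) — not satisfied.
Result: main false OR exception false → false.

No — not required.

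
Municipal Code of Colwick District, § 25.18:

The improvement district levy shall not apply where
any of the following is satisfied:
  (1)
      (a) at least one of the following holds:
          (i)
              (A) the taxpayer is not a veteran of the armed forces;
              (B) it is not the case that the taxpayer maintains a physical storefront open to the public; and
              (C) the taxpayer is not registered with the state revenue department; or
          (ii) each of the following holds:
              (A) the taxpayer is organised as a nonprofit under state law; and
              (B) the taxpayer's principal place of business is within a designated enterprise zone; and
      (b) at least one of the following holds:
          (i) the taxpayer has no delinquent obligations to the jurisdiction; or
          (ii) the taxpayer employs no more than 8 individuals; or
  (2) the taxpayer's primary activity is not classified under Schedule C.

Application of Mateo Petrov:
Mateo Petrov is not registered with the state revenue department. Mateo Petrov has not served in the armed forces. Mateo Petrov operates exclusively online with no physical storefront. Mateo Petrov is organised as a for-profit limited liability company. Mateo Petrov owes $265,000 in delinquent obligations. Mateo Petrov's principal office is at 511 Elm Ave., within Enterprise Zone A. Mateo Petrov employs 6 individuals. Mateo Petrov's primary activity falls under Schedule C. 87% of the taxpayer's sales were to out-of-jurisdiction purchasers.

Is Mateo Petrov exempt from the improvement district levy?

(A) not (veteran) — holds.
(B) not (has storefront) — met.
(C) not (state-registered) — holds.
(i) = T AND T AND T = true.
(A) nonprofit — not met.
(B) in enterprise zone — met.
(ii): F AND T → false.
(a): T OR F → true.
(i) no delinquency — not met.
(ii) ≤ 8 employees — met.
(b): F OR T → true.
(1): T AND T → true.
(2) not (Schedule C activity) — not satisfied.
So Overall is satisfied (T OR F).

Yes — exempt.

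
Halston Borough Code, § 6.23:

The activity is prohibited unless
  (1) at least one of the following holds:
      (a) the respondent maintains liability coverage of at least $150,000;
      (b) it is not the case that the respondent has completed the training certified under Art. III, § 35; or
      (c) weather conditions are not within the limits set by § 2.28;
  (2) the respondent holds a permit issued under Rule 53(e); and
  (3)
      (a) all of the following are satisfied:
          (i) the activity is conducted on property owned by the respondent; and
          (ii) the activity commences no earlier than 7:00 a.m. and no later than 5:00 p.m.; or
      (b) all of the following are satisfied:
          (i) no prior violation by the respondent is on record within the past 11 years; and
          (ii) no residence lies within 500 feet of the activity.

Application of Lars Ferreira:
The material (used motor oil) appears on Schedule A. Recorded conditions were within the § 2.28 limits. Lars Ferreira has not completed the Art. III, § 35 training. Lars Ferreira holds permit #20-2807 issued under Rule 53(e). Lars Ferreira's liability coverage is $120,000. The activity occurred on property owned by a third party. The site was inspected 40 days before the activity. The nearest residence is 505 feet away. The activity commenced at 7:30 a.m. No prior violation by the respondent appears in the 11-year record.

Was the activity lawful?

Yes — lawful.

(a) coverage ≥ $150,000 — not met.
(b) not (training certified) — met.
(c) not (weather ok) — fails.
(1) = F OR T OR F = true.
(2) holds permit — met.
(i) own property — fails.
(ii) start within hours — holds.
So (a) is not satisfied (F AND T).
(i) no prior violation — met.
(ii) no residence in 500 ft — met.
(b) = T AND T = true.
So (3) is satisfied (F OR T).
So Overall is satisfied (T AND T AND T).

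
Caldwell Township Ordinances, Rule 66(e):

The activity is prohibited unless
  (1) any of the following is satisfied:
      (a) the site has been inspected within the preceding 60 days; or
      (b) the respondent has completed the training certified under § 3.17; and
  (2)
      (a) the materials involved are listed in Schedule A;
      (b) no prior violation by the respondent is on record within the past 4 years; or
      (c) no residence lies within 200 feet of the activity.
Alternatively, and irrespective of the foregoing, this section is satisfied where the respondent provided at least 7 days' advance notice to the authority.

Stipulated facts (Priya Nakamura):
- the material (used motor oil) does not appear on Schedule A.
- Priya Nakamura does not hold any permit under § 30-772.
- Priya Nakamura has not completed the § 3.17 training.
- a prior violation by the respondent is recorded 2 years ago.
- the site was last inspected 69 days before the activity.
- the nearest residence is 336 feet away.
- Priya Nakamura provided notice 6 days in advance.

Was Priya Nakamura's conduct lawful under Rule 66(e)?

(a) site inspected — fails.
(b) training certified — fails.
So (1) is not satisfied (F OR F).
(a) Schedule A material — not met.
(b) no prior violation — not satisfied.
(c) no residence in 200 ft — met.
So (2) is satisfied (F OR F OR T).
Overall = F AND T = false.
Exception (≥7 days' notice) — not satisfied.
Result: main false OR exception false → false.

No — unlawful.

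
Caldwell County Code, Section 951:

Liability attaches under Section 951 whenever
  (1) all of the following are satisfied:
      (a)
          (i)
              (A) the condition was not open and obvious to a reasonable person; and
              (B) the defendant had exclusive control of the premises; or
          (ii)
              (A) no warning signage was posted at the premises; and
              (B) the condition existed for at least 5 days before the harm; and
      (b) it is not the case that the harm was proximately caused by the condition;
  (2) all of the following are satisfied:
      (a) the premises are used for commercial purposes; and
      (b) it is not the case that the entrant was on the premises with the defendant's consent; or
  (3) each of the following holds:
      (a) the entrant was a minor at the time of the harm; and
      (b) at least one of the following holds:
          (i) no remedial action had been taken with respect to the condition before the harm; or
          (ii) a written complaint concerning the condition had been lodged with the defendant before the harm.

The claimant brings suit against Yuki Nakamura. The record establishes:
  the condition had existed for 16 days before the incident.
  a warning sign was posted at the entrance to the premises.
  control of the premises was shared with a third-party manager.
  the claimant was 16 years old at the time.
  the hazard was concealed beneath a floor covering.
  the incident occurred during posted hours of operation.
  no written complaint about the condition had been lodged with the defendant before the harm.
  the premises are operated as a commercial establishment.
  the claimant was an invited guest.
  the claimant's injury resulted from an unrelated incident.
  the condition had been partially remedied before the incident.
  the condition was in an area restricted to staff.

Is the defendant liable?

(A) not open/obvious — met.
(B) exclusive control — not satisfied.
So (i) is not satisfied (T AND F).
(A) no signage posted — not satisfied.
(B) condition ≥5 days old — met.
So (ii) is not satisfied (F AND T).
(a) = F OR F = false.
(b) not (proximate cause) — met.
(1): F AND T → false.
(a) commercial use — holds.
(b) not (consent to enter) — not satisfied.
So (2) is not satisfied (T AND F).
(a) entrant a minor — satisfied.
(i) no remedial action — fails.
(ii) complaint lodged — fails.
So (b) is not satisfied (F OR F).
So (3) is not satisfied (T AND F).
Overall: F OR F OR F → false.

No — not liable.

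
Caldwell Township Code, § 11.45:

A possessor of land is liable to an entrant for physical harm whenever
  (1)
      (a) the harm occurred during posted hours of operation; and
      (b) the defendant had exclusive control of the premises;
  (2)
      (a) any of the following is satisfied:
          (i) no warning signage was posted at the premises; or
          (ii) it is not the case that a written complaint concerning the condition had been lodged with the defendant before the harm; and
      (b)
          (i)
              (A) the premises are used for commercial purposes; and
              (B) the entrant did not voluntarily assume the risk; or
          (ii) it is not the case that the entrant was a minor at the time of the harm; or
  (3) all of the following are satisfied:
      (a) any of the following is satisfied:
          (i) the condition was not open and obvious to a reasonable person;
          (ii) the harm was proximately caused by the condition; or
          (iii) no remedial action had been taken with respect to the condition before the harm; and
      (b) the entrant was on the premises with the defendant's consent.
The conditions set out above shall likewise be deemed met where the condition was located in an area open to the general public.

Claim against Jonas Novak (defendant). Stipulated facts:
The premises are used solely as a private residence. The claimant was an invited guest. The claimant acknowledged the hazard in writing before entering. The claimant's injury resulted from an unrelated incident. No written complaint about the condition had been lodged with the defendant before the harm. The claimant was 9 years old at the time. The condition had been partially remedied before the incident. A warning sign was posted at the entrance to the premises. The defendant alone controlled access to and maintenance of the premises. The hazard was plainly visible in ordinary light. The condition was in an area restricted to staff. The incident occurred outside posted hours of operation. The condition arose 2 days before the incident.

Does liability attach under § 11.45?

(a) during posted hours — fails.
(b) exclusive control — holds.
(1): F AND T → false.
(i) no signage posted — not met.
(ii) not (complaint lodged) — holds.
(a) = F OR T = true.
(A) commercial use — not met.
(B) no assumed risk — not satisfied.
So (i) is not satisfied (F AND F).
(ii) not (entrant a minor) — not satisfied.
(b): F OR F → false.
So (2) is not satisfied (T AND F).
(i) not open/obvious — fails.
(ii) proximate cause — fails.
(iii) no remedial action — not met.
(a): F OR F OR F → false.
(b) consent to enter — holds.
(3): F AND T → false.
So Overall is not satisfied (F OR F OR F).
Exception (public area) — not satisfied.
Result: main false OR exception false → false.

No — not liable.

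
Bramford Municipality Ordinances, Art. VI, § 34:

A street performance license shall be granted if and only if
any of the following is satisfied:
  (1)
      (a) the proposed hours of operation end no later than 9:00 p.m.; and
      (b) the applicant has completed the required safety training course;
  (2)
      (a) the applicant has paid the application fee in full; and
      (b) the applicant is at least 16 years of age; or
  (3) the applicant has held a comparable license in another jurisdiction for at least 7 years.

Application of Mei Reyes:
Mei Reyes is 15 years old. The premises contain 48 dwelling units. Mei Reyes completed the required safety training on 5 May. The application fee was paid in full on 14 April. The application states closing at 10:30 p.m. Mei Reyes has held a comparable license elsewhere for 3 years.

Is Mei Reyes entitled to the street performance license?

No — denied.

(a) closes by 9 p.m. — fails.
(b) safety training — holds.
(1) = F AND T = false.
(a) fee paid — holds.
(b) age ≥ 16 — not met.
So (2) is not satisfied (T AND F).
(3) prior license ≥ 7 yr — fails.
Overall: F OR F OR F → false.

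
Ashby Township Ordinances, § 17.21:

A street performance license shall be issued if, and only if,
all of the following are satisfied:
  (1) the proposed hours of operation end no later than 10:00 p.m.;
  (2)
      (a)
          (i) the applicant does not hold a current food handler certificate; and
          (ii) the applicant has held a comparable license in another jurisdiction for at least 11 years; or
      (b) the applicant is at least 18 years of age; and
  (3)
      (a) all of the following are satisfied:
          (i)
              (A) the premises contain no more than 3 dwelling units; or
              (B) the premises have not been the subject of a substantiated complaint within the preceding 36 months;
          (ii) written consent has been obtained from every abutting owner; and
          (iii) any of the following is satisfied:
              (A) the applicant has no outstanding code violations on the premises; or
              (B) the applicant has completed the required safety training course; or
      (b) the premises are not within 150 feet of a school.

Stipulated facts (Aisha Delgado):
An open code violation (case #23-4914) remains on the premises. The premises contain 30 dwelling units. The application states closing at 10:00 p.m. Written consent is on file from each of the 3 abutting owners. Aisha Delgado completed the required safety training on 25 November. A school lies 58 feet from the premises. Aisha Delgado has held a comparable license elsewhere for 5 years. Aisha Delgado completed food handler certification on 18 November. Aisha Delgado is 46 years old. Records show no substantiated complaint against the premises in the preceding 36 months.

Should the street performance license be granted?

Yes — granted.

(1) closes by 10 p.m. — holds.
(i) not (food handler cert.) — not satisfied.
(ii) prior license ≥ 11 yr — not satisfied.
(a): F AND F → false.
(b) age ≥ 18 — holds.
(2) = F OR T = true.
(A) ≤ 3 units — fails.
(B) no complaint in 36 mo. — met.
So (i) is satisfied (F OR T).
(ii) all abutters consent — met.
(A) no code violations — fails.
(B) safety training — satisfied.
(iii) = F OR T = true.
(a) = T AND T AND T = true.
(b) ≥150 ft from school — fails.
(3): T OR F → true.
So Overall is satisfied (T AND T AND T).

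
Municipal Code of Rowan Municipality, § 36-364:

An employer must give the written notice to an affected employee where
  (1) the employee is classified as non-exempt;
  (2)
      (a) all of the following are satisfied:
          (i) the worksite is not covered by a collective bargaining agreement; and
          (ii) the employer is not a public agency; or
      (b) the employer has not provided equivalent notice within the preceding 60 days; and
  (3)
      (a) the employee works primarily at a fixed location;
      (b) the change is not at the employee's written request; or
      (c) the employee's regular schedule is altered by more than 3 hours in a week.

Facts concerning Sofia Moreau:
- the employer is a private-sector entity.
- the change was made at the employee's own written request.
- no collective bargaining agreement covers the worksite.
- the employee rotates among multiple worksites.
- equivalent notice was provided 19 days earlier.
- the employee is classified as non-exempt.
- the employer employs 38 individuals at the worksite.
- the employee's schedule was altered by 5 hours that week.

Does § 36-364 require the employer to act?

Yes — required.

(1) non-exempt — holds.
(i) no CBA — met.
(ii) not (public agency) — holds.
(a): T AND T → true.
(b) no recent notice — not satisfied.
So (2) is satisfied (T OR F).
(a) fixed location — fails.
(b) not employee-requested — fails.
(c) schedule shift > 3h — met.
(3) = F OR F OR T = true.
So Overall is satisfied (T AND T AND T).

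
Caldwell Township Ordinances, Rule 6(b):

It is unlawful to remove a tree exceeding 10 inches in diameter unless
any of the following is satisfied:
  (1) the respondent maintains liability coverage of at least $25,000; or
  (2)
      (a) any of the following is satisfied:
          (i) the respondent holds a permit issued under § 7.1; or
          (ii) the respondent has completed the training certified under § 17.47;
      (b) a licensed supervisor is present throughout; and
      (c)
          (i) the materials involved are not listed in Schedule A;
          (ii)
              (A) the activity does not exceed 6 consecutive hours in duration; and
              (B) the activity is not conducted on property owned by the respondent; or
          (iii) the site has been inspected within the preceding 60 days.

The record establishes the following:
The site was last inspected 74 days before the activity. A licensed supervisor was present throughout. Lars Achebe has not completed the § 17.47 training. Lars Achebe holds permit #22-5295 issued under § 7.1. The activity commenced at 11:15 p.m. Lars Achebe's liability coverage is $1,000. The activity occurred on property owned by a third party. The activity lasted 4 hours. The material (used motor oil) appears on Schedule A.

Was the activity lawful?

(1) coverage ≥ $25,000 — fails.
(i) holds permit — met.
(ii) training certified — fails.
(a): T OR F → true.
(b) supervisor present — satisfied.
(i) not (Schedule A material) — not met.
(A) ≤ 6 hrs duration — met.
(B) not (own property) — holds.
So (ii) is satisfied (T AND T).
(iii) site inspected — fails.
(c): F OR T OR F → true.
(2) = T AND T AND T = true.
So Overall is satisfied (F OR T).

Yes — lawful.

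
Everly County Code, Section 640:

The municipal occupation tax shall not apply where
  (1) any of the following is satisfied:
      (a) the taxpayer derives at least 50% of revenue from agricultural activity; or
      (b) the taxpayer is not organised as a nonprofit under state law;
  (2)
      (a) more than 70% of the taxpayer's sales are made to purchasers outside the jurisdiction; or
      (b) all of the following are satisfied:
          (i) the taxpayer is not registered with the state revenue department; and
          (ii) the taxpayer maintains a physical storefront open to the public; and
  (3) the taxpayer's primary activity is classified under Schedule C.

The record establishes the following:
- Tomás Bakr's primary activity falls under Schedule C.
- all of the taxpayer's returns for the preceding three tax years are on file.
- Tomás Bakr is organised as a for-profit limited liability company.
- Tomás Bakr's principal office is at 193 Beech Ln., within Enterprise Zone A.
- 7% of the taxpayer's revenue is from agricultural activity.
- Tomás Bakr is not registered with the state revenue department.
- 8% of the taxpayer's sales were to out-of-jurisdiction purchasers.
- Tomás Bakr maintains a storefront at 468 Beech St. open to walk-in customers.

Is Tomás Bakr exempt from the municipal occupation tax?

(a) ≥50% agricultural — not met.
(b) not (nonprofit) — holds.
So (1) is satisfied (F OR T).
(a) >70% out-of-jur. sales — not met.
(i) not (state-registered) — satisfied.
(ii) has storefront — satisfied.
(b): T AND T → true.
So (2) is satisfied (F OR T).
(3) Schedule C activity — holds.
So Overall is satisfied (T AND T AND T).

Yes — exempt.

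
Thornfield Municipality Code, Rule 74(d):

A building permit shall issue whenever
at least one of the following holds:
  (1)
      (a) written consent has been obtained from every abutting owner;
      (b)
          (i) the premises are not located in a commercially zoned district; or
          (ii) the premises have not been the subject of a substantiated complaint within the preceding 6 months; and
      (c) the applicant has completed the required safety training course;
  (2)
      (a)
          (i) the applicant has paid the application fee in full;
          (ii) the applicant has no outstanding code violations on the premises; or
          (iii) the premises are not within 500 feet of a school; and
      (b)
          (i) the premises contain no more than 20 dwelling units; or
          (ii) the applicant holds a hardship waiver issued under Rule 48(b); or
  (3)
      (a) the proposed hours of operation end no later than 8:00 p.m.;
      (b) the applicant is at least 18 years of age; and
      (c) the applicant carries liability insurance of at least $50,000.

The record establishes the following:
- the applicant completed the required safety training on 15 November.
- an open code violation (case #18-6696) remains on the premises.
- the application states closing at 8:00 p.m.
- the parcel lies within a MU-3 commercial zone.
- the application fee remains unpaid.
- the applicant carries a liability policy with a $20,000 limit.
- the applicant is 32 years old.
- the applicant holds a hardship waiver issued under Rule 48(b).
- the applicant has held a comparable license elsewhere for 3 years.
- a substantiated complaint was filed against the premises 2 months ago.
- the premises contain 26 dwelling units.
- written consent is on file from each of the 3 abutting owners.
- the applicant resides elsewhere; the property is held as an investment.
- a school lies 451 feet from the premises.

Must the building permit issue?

No — denied.

(a) all abutters consent — holds.
(i) not (commercially zoned) — not satisfied.
(ii) no complaint in 6 mo. — not met.
So (b) is not satisfied (F OR F).
(c) safety training — satisfied.
(1): T AND F AND T → false.
(i) fee paid — not satisfied.
(ii) no code violations — fails.
(iii) ≥500 ft from school — not satisfied.
(a) = F OR F OR F = false.
(i) ≤ 20 units — not met.
(ii) hardship waiver — satisfied.
(b) = F OR T = true.
So (2) is not satisfied (F AND T).
(a) closes by 8 p.m. — met.
(b) age ≥ 18 — satisfied.
(c) insurance ≥ $50,000 — fails.
(3) = T AND T AND F = false.
So Overall is not satisfied (F OR F OR F).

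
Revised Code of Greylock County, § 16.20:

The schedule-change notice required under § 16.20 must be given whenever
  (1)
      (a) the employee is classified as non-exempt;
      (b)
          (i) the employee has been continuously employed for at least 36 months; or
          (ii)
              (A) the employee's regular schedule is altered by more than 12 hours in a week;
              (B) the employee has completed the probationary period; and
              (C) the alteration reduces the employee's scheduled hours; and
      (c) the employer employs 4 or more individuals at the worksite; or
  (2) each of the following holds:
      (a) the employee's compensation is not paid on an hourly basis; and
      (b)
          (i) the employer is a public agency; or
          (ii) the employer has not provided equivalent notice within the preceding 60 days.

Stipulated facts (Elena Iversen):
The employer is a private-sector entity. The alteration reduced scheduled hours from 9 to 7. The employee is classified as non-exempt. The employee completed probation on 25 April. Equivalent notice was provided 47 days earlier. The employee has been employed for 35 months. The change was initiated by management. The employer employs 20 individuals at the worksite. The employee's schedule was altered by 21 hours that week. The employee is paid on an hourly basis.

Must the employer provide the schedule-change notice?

(a) non-exempt — satisfied.
(i) tenure ≥ 36 mo. — not satisfied.
(A) schedule shift > 12h — met.
(B) past probation — satisfied.
(C) hours reduced — satisfied.
So (ii) is satisfied (T AND T AND T).
(b): F OR T → true.
(c) ≥ 4 at site — met.
So (1) is satisfied (T AND T AND T).
(a) not (hourly-paid) — not met.
(i) public agency — not met.
(ii) no recent notice — fails.
(b) = F OR F = false.
(2) = F AND F = false.
Overall: T OR F → true.

Yes — required.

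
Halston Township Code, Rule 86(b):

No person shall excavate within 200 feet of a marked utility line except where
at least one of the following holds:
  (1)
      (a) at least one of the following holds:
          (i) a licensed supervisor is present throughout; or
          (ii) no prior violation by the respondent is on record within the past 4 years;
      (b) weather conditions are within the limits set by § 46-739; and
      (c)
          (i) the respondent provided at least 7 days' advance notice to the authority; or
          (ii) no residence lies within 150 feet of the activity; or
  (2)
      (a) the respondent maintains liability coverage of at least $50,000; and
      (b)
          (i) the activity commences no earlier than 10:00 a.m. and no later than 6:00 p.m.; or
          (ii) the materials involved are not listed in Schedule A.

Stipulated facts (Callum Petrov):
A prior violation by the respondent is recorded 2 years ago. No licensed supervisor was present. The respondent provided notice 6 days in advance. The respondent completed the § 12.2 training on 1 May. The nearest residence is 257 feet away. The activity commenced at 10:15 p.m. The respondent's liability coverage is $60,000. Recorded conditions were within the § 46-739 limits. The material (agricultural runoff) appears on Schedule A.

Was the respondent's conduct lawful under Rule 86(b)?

(i) supervisor present — not satisfied.
(ii) no prior violation — fails.
(a): F OR F → false.
(b) weather ok — holds.
(i) ≥7 days' notice — not met.
(ii) no residence in 150 ft — satisfied.
(c) = F OR T = true.
So (1) is not satisfied (F AND T AND T).
(a) coverage ≥ $50,000 — holds.
(i) start within hours — not met.
(ii) not (Schedule A material) — not met.
So (b) is not satisfied (F OR F).
(2): T AND F → false.
Overall = F OR F = false.

No — unlawful.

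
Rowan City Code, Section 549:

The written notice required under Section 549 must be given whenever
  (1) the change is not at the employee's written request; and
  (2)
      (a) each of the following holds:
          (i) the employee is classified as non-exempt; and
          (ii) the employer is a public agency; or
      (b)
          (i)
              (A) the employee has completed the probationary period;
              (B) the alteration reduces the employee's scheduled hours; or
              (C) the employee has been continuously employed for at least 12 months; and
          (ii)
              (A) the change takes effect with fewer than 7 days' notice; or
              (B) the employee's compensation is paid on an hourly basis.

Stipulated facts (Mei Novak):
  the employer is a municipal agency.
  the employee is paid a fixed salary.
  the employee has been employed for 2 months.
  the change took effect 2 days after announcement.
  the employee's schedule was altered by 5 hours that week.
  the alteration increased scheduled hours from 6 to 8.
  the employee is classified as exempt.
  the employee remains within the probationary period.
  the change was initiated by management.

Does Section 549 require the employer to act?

No — not required.

(1) not employee-requested — met.
(i) non-exempt — not satisfied.
(ii) public agency — satisfied.
(a): F AND T → false.
(A) past probation — not satisfied.
(B) hours reduced — not satisfied.
(C) tenure ≥ 12 mo. — fails.
(i): F OR F OR F → false.
(A) < 7 days' notice — holds.
(B) hourly-paid — fails.
(ii) = T OR F = true.
(b): F AND T → false.
(2) = F OR F = false.
Overall = T AND F = false.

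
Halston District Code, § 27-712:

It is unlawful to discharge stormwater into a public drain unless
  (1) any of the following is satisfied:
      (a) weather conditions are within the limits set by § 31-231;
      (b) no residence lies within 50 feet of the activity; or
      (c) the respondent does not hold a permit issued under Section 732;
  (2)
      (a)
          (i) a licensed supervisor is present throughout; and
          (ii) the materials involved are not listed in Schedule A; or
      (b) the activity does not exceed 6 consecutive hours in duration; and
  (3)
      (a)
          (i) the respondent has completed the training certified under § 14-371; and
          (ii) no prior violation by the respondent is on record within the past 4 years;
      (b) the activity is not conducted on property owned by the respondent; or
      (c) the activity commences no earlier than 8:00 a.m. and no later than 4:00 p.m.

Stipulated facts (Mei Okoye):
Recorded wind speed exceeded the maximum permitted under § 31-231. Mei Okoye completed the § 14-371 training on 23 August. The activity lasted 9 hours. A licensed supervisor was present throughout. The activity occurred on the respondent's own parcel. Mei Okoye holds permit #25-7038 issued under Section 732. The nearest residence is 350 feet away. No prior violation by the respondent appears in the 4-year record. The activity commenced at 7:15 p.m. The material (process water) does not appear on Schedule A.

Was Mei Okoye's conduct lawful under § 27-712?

Yes — lawful.

(a) weather ok — fails.
(b) no residence in 50 ft — met.
(c) not (holds permit) — fails.
So (1) is satisfied (F OR T OR F).
(i) supervisor present — met.
(ii) not (Schedule A material) — holds.
(a) = T AND T = true.
(b) ≤ 6 hrs duration — fails.
(2) = T OR F = true.
(i) training certified — met.
(ii) no prior violation — holds.
So (a) is satisfied (T AND T).
(b) not (own property) — not satisfied.
(c) start within hours — fails.
So (3) is satisfied (T OR F OR F).
Overall: T AND T AND T → true.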